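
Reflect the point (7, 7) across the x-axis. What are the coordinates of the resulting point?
(7, -7)

Reflection across x-axis: (7, 7) → (7, -7)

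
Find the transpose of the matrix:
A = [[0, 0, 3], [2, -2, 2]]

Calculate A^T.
[[0, 2], [0, -2], [3, 2]]

The transpose sends entry (i,j) to (j,i); rows become columns.
Row 0 of A: [0, 0, 3] -> column 0 of A^T.
Row 1 of A: [2, -2, 2] -> column 1 of A^T.
A^T = [[0, 2], [0, -2], [3, 2]]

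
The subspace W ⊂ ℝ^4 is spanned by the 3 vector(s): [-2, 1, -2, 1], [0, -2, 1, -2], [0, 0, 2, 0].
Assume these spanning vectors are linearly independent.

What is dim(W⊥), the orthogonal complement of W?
dim(W⊥) = 1

For any subspace W of ℝ^n, dim(W) + dim(W⊥) = n (the whole-space dimension).
Here the given 3 vectors are linearly independent, so dim(W) = 3.
Thus dim(W⊥) = n - dim(W) = 4 - 3 = 1.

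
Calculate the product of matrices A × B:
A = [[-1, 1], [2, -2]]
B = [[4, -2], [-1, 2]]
[[-5, 4], [10, -8]]

Matrix multiplication:
C[0][0] = -1×4 + 1×-1 = -5
C[0][1] = -1×-2 + 1×2 = 4
C[1][0] = 2×4 + -2×-1 = 10
C[1][1] = 2×-2 + -2×2 = -8
Result: [[-5, 4], [10, -8]]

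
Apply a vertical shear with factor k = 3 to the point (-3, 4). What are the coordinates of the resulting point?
(-3, -5)

Shear matrix for vertical shear with factor k = 3:
[[1, 0], [3, 1]]
Result: (-3, 4) → (-3, -5)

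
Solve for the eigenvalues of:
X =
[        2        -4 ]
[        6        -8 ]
λ = -4, -2

Solve det(X - λI) = 0. For a 2×2 matrix the characteristic equation is λ² - (trace)λ + det = 0.
trace(X) = a + d = 2 - 8 = -6.
det(X) = a*d - b*c = (2)*(-8) - (-4)*(6) = -16 + 24 = 8.
Characteristic equation: λ² - (-6)λ + (8) = 0.
Discriminant = (-6)² - 4*(8) = 36 - 32 = 4.
λ = (-6 ± √4) / 2 = (-6 ± 2) / 2 = -4, -2.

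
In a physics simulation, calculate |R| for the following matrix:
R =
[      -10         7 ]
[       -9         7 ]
det(R) = -7

For a 2×2 matrix [[a, b], [c, d]], det = a*d - b*c.
det(R) = (-10)*(7) - (7)*(-9) = -70 + 63 = -7.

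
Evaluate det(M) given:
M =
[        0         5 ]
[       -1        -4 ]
det(M) = 5

For a 2×2 matrix [[a, b], [c, d]], det = a*d - b*c.
det(M) = (0)*(-4) - (5)*(-1) = 0 + 5 = 5.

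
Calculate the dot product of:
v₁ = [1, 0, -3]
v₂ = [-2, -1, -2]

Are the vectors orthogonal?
4, No

The dot product is the sum of products of corresponding components.
v₁·v₂ = (1)*(-2) + (0)*(-1) + (-3)*(-2) = -2 + 0 + 6 = 4.
Two vectors are orthogonal iff their dot product is 0; here the dot product is 4, so the vectors are not orthogonal.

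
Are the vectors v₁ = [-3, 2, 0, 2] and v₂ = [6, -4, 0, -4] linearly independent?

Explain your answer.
No, linearly dependent (v₂ = -2·v₁)

Check whether there is a scalar k with v₂ = k·v₁.
Comparing components, k = -2 satisfies -2·[-3, 2, 0, 2] = [6, -4, 0, -4].
Since v₂ is a scalar multiple of v₁, the two vectors are linearly dependent.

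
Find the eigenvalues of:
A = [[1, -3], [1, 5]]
λ = 2, 4

Solve det(A - λI) = 0. For a 2×2 matrix this is λ² - (trace)λ + det = 0.
trace(A) = 1 + 5 = 6.
det(A) = (1)*(5) - (-3)*(1) = 5 + 3 = 8.
Characteristic equation: λ² - (6)λ + (8) = 0.
Discriminant: (6)² - 4*(8) = 36 - 32 = 4.
Roots: λ = (6 ± √4) / 2 = 2, 4.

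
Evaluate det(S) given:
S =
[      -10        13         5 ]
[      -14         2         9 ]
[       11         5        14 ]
det(S) = 3545

Expand along row 0 (cofactor expansion): det(S) = a*(e*i - f*h) - b*(d*i - f*g) + c*(d*h - e*g), where the 3×3 is [[a, b, c], [d, e, f], [g, h, i]].
Minor M_00 = (2)*(14) - (9)*(5) = 28 - 45 = -17.
Minor M_01 = (-14)*(14) - (9)*(11) = -196 - 99 = -295.
Minor M_02 = (-14)*(5) - (2)*(11) = -70 - 22 = -92.
det(S) = (-10)*(-17) - (13)*(-295) + (5)*(-92) = 170 + 3835 - 460 = 3545.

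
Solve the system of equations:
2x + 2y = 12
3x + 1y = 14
x = 4, y = 2

Use elimination (row reduction):
Equation 1: 2x + 2y = 12.
Equation 2: 3x + 1y = 14.
Multiply Eq1 by 3 and Eq2 by 2: 6x + 6y = 36;  6x + 2y = 28.
Subtract: (-4)y = -8, so y = 2.
Back-substitute into Eq1: 2x + 2*(2) = 12, so x = 4.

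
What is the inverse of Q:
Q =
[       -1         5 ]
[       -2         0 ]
det(Q) = 10
Q⁻¹ =
[        0      -1/2 ]
[      1/5     -1/10 ]

For a 2×2 matrix Q = [[a, b], [c, d]] with det(Q) ≠ 0, Q⁻¹ = (1/det(Q)) * [[d, -b], [-c, a]].
det(Q) = (-1)*(0) - (5)*(-2) = 0 + 10 = 10.
Q⁻¹ = (1/10) * [[0, -5], [2, -1]].
Dividing each entry by 10 and reducing:
Q⁻¹ =
[        0      -1/2 ]
[      1/5     -1/10 ]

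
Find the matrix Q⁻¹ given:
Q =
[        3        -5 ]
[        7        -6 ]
det(Q) = 17
Q⁻¹ =
[    -6/17      5/17 ]
[    -7/17      3/17 ]

For a 2×2 matrix Q = [[a, b], [c, d]] with det(Q) ≠ 0, Q⁻¹ = (1/det(Q)) * [[d, -b], [-c, a]].
det(Q) = (3)*(-6) - (-5)*(7) = -18 + 35 = 17.
Q⁻¹ = (1/17) * [[-6, 5], [-7, 3]].
Dividing each entry by 17 and reducing:
Q⁻¹ =
[    -6/17      5/17 ]
[    -7/17      3/17 ]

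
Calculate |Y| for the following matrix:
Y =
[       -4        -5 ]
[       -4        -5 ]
det(Y) = 0

For a 2×2 matrix [[a, b], [c, d]], det = a*d - b*c.
det(Y) = (-4)*(-5) - (-5)*(-4) = 20 - 20 = 0.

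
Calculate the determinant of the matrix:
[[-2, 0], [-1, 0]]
0

For a 2×2 matrix [[a, b], [c, d]], det = ad - bc
det = (-2)(0) - (0)(-1) = 0 - 0 = 0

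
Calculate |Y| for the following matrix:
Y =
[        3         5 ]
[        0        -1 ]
det(Y) = -3

For a 2×2 matrix [[a, b], [c, d]], det = a*d - b*c.
det(Y) = (3)*(-1) - (5)*(0) = -3 - 0 = -3.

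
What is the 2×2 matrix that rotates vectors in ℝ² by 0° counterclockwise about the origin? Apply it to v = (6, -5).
R = [[1, 0], [0, 1]]; R·v = (6, -5)

A counterclockwise rotation by angle θ in ℝ² has matrix R(θ) = [[cos θ, -sin θ], [sin θ, cos θ]].
For θ = 0°: cos θ = 1, sin θ = 0.
R(0°) = [[1, 0], [0, 1]].
R·v = [1·6 + (0)·-5, 0·6 + 1·-5] = (6, -5).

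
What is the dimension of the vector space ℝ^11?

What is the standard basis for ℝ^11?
Dimension = 11; standard basis = {e_1, e_2, e_3, …, e_11}

ℝ^11 is the space of 11-tuples of real numbers; its dimension is 11.
The standard basis consists of 11 vectors: e_1, e_2, e_3, …, e_11, where e_i is the vector with 1 in position i and 0 elsewhere.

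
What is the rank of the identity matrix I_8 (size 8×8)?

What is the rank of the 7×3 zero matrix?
rank(I_8) = 8, rank(0) = 0

The identity I_8 has 8 columns that are the standard basis vectors e_1, …, e_8. These are linearly independent, so all 8 columns are pivots and rank(I_8) = 8.
The 7×3 zero matrix has every entry zero, so every row is the zero row and there are no pivots; rank(0) = 0.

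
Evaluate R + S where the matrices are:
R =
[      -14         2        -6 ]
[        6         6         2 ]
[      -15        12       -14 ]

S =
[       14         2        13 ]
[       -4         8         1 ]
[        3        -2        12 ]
R + S =
[        0         4         7 ]
[        2        14         3 ]
[      -12        10        -2 ]

Matrix addition is elementwise: (R+S)[i][j] = R[i][j] + S[i][j].
  (R+S)[0][0] = (-14) + (14) = 0
  (R+S)[0][1] = (2) + (2) = 4
  (R+S)[0][2] = (-6) + (13) = 7
  (R+S)[1][0] = (6) + (-4) = 2
  (R+S)[1][1] = (6) + (8) = 14
  (R+S)[1][2] = (2) + (1) = 3
  (R+S)[2][0] = (-15) + (3) = -12
  (R+S)[2][1] = (12) + (-2) = 10
  (R+S)[2][2] = (-14) + (12) = -2
R + S =
[        0         4         7 ]
[        2        14         3 ]
[      -12        10        -2 ]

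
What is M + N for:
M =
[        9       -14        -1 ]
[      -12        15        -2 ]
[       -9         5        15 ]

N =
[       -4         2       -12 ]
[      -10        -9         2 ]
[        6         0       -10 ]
M + N =
[        5       -12       -13 ]
[      -22         6         0 ]
[       -3         5         5 ]

Matrix addition is elementwise: (M+N)[i][j] = M[i][j] + N[i][j].
  (M+N)[0][0] = (9) + (-4) = 5
  (M+N)[0][1] = (-14) + (2) = -12
  (M+N)[0][2] = (-1) + (-12) = -13
  (M+N)[1][0] = (-12) + (-10) = -22
  (M+N)[1][1] = (15) + (-9) = 6
  (M+N)[1][2] = (-2) + (2) = 0
  (M+N)[2][0] = (-9) + (6) = -3
  (M+N)[2][1] = (5) + (0) = 5
  (M+N)[2][2] = (15) + (-10) = 5
M + N =
[        5       -12       -13 ]
[      -22         6         0 ]
[       -3         5         5 ]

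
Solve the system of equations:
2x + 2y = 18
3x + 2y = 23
x = 5, y = 4

Use elimination (row reduction):
Equation 1: 2x + 2y = 18.
Equation 2: 3x + 2y = 23.
Multiply Eq1 by 3 and Eq2 by 2: 6x + 6y = 54;  6x + 4y = 46.
Subtract: (-2)y = -8, so y = 4.
Back-substitute into Eq1: 2x + 2*(4) = 18, so x = 5.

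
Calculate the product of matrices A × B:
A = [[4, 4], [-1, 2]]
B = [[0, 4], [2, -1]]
[[8, 12], [4, -6]]

Matrix multiplication:
C[0][0] = 4×0 + 4×2 = 8
C[0][1] = 4×4 + 4×-1 = 12
C[1][0] = -1×0 + 2×2 = 4
C[1][1] = -1×4 + 2×-1 = -6
Result: [[8, 12], [4, -6]]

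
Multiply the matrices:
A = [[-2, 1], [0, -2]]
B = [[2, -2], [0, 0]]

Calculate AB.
[[-4, 4], [0, 0]]

Each entry (i,j) of AB = sum over k of A[i][k]*B[k][j].
(AB)[0][0] = (-2)*(2) + (1)*(0) = -4
(AB)[0][1] = (-2)*(-2) + (1)*(0) = 4
(AB)[1][0] = (0)*(2) + (-2)*(0) = 0
(AB)[1][1] = (0)*(-2) + (-2)*(0) = 0
AB = [[-4, 4], [0, 0]]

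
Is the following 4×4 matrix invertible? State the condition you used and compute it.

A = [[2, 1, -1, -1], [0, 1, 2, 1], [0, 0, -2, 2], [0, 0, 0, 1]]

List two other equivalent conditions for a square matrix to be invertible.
Yes, invertible; det(A) = -4 ≠ 0. Equivalent conditions: rank(A) = 4; Ax = 0 has only the trivial solution; 0 is not an eigenvalue; the columns of A are linearly independent.

To check invertibility, compute det(A).
The given matrix is triangular, so det(A) equals the product of its diagonal entries = -4 ≠ 0.
Since det(A) ≠ 0, A is invertible.
Equivalent conditions for a square matrix A to be invertible:
- rank(A) = 4 (full rank).
- The homogeneous system Ax = 0 has only the trivial solution x = 0.
- 0 is not an eigenvalue of A.
- The columns (equivalently rows) of A are linearly independent.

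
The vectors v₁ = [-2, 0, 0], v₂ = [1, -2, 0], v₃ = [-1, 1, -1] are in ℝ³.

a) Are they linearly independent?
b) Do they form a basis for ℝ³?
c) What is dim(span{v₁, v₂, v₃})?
Yes independent, yes basis, dim = 3

Stack v₁, v₂, v₃ as rows of a 3×3 matrix.
[[-2, 0, 0]; [1, -2, 0]; [-1, 1, -1]] is already lower triangular with nonzero diagonal entries (-2, -2, -1), so its determinant is the product of the diagonal entries, det = (-2)·(-2)·(-1) = -4 ≠ 0, and the rows are linearly independent.
Three linearly independent vectors in ℝ³ form a basis for ℝ³, so dim(span{v₁,v₂,v₃}) = 3.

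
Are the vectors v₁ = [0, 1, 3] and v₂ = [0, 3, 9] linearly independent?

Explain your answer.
No, linearly dependent (v₂ = 3·v₁)

Check whether there is a scalar k with v₂ = k·v₁.
Comparing components, k = 3 satisfies 3·[0, 1, 3] = [0, 3, 9].
Since v₂ is a scalar multiple of v₁, the two vectors are linearly dependent.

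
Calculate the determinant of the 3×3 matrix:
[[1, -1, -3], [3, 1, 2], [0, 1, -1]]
-15

Expansion along first row:
det = 1·det([[1,2],[1,-1]]) - -1·det([[3,2],[0,-1]]) + -3·det([[3,1],[0,1]])
    = 1·(1·-1 - 2·1) - -1·(3·-1 - 2·0) + -3·(3·1 - 1·0)
    = 1·-3 - -1·-3 + -3·3
    = -3 + -3 + -9 = -15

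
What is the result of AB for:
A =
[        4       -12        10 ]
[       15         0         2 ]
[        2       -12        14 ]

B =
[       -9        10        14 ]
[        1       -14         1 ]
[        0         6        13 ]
AB =
[      -48       268       174 ]
[     -135       162       236 ]
[      -30       272       198 ]

Matrix multiplication: (AB)[i][j] = sum over k of A[i][k] * B[k][j].
  (AB)[0][0] = (4)*(-9) + (-12)*(1) + (10)*(0) = -48
  (AB)[0][1] = (4)*(10) + (-12)*(-14) + (10)*(6) = 268
  (AB)[0][2] = (4)*(14) + (-12)*(1) + (10)*(13) = 174
  (AB)[1][0] = (15)*(-9) + (0)*(1) + (2)*(0) = -135
  (AB)[1][1] = (15)*(10) + (0)*(-14) + (2)*(6) = 162
  (AB)[1][2] = (15)*(14) + (0)*(1) + (2)*(13) = 236
  (AB)[2][0] = (2)*(-9) + (-12)*(1) + (14)*(0) = -30
  (AB)[2][1] = (2)*(10) + (-12)*(-14) + (14)*(6) = 272
  (AB)[2][2] = (2)*(14) + (-12)*(1) + (14)*(13) = 198
AB =
[      -48       268       174 ]
[     -135       162       236 ]
[      -30       272       198 ]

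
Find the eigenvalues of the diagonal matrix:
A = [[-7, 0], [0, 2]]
λ₁ = -7, λ₂ = 2

The characteristic polynomial of A is det(A - λI) = (-7 - λ)(2 - λ) = 0.
The roots are λ = -7 and λ = 2, so the eigenvalues are the diagonal entries.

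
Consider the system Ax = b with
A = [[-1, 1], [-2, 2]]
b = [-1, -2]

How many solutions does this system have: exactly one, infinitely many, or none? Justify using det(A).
Infinitely many solutions

det(A) = (-1)*(2) - (1)*(-2) = 0, so A is singular (column 2 is -1 times column 1).
b = [-1, -2] = 1 * column 1 of A, so b lies in the column space of A.
A singular matrix whose right-hand side is in its column space gives a 1-parameter family of solutions — infinitely many.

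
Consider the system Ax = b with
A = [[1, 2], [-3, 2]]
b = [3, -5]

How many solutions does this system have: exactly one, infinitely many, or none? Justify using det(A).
Exactly one solution

Compute det(A) = (1)*(2) - (2)*(-3) = 8.
Because det(A) ≠ 0, A is invertible and Ax = b has a unique solution for every b (here x = A⁻¹ b).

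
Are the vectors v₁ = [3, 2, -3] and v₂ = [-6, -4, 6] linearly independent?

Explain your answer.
No, linearly dependent (v₂ = -2·v₁)

Check whether there is a scalar k with v₂ = k·v₁.
Comparing components, k = -2 satisfies -2·[3, 2, -3] = [-6, -4, 6].
Since v₂ is a scalar multiple of v₁, the two vectors are linearly dependent.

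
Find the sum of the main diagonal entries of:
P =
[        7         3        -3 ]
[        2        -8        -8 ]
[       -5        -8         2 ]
tr(P) = 7 - 8 + 2 = 1

The trace of a square matrix is the sum of its diagonal entries.
Diagonal entries of P: P[0][0] = 7, P[1][1] = -8, P[2][2] = 2.
tr(P) = 7 - 8 + 2 = 1.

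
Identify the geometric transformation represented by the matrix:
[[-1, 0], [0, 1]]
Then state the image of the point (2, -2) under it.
reflection across the y-axis; image of (2, -2) is (-2, -2)

This is a symmetric orthogonal matrix with determinant -1, which characterizes a reflection in ℝ².
The matrix [[-1, 0], [0, 1]] represents: reflection across the y-axis.
Applying it to (2, -2): [-1·2 + 0·-2, 0·2 + 1·-2] = (-2, -2).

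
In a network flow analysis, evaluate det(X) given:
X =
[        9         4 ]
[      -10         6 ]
det(X) = 94

For a 2×2 matrix [[a, b], [c, d]], det = a*d - b*c.
det(X) = (9)*(6) - (4)*(-10) = 54 + 40 = 94.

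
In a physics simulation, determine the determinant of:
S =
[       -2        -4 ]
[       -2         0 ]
det(S) = -8

For a 2×2 matrix [[a, b], [c, d]], det = a*d - b*c.
det(S) = (-2)*(0) - (-4)*(-2) = 0 - 8 = -8.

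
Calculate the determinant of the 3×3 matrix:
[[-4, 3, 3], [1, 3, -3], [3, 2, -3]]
-27

Expansion along first row:
det = -4·det([[3,-3],[2,-3]]) - 3·det([[1,-3],[3,-3]]) + 3·det([[1,3],[3,2]])
    = -4·(3·-3 - -3·2) - 3·(1·-3 - -3·3) + 3·(1·2 - 3·3)
    = -4·-3 - 3·6 + 3·-7
    = 12 + -18 + -21 = -27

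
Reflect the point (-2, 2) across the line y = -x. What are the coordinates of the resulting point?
(-2, 2)

Reflection across line y = -x: (-2, 2) → (-2, 2)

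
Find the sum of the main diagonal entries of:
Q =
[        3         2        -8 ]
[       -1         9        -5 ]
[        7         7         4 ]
tr(Q) = 3 + 9 + 4 = 16

The trace of a square matrix is the sum of its diagonal entries.
Diagonal entries of Q: Q[0][0] = 3, Q[1][1] = 9, Q[2][2] = 4.
tr(Q) = 3 + 9 + 4 = 16.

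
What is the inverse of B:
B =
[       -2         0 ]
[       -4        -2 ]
det(B) = 4
B⁻¹ =
[     -1/2         0 ]
[        1      -1/2 ]

For a 2×2 matrix B = [[a, b], [c, d]] with det(B) ≠ 0, B⁻¹ = (1/det(B)) * [[d, -b], [-c, a]].
det(B) = (-2)*(-2) - (0)*(-4) = 4 - 0 = 4.
B⁻¹ = (1/4) * [[-2, 0], [4, -2]].
Dividing each entry by 4 and reducing:
B⁻¹ =
[     -1/2         0 ]
[        1      -1/2 ]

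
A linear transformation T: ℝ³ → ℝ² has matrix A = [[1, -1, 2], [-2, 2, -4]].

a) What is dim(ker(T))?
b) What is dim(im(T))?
dim(ker) = 2, dim(im) = 1

Observe that row 2 = -2 × row 1 (so the rows are linearly dependent).
Thus rank(A) = 1 (only one linearly independent row).
dim(im(T)) = rank(A) = 1.
By the rank-nullity theorem applied to T: ℝ³ → ℝ², rank(A) + nullity(A) = 3 (the domain dimension), so dim(ker(T)) = 3 - 1 = 2.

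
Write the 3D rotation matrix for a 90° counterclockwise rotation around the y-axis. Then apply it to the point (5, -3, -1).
R = [[0, 0, 1], [0, 1, 0], [-1, 0, 0]]; R·(5, -3, -1) = (-1, -3, -5)

Rotation matrix for 90° around y-axis:
cos(90°) = 0, sin(90°) = 1
R = [[0, 0, 1], [0, 1, 0], [-1, 0, 0]]
Apply to (5, -3, -1): R·[5, -3, -1]ᵀ = (-1, -3, -5)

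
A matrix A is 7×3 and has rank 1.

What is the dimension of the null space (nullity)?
2

The rank-nullity theorem for an m×n matrix states:
rank(A) + nullity(A) = n (the number of columns).
Here n = 3 and rank(A) = 1, so nullity(A) = 3 - 1 = 2.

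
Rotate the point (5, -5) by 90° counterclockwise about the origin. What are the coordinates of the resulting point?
(5, 5)

Rotation matrix R(θ) = [[cos θ, -sin θ], [sin θ, cos θ]]; for θ = 90°:
R = [[0, -1], [1, 0]]
Result: R × [5, -5]ᵀ = [0·5 + (-1)·-5, 1·5 + (0)·-5]ᵀ = (5, 5)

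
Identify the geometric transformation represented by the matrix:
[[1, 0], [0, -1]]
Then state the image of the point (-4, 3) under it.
reflection across the x-axis; image of (-4, 3) is (-4, -3)

This is a symmetric orthogonal matrix with determinant -1, which characterizes a reflection in ℝ².
The matrix [[1, 0], [0, -1]] represents: reflection across the x-axis.
Applying it to (-4, 3): [1·-4 + 0·3, 0·-4 + -1·3] = (-4, -3).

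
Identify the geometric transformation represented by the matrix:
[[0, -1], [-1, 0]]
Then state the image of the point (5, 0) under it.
reflection across the line y = -x; image of (5, 0) is (0, -5)

This is a symmetric orthogonal matrix with determinant -1, which characterizes a reflection in ℝ².
The matrix [[0, -1], [-1, 0]] represents: reflection across the line y = -x.
Applying it to (5, 0): [0·5 + -1·0, -1·5 + 0·0] = (0, -5).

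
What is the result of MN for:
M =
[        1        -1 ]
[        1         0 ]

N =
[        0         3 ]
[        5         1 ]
MN =
[       -5         2 ]
[        0         3 ]

Matrix multiplication: (MN)[i][j] = sum over k of M[i][k] * N[k][j].
  (MN)[0][0] = (1)*(0) + (-1)*(5) = -5
  (MN)[0][1] = (1)*(3) + (-1)*(1) = 2
  (MN)[1][0] = (1)*(0) + (0)*(5) = 0
  (MN)[1][1] = (1)*(3) + (0)*(1) = 3
MN =
[       -5         2 ]
[        0         3 ]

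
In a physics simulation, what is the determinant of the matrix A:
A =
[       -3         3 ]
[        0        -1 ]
det(A) = 3

For a 2×2 matrix [[a, b], [c, d]], det = a*d - b*c.
det(A) = (-3)*(-1) - (3)*(0) = 3 - 0 = 3.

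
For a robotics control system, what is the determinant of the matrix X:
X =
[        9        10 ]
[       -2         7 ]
det(X) = 83

For a 2×2 matrix [[a, b], [c, d]], det = a*d - b*c.
det(X) = (9)*(7) - (10)*(-2) = 63 + 20 = 83.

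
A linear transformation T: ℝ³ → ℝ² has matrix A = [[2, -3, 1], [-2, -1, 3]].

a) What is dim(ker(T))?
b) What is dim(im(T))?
dim(ker) = 1, dim(im) = 2

The two rows are not scalar multiples of one another (no single k satisfies row 2 = k × row 1), so they are linearly independent.
Thus rank(A) = 2.
dim(im(T)) = rank(A) = 2.
By the rank-nullity theorem applied to T: ℝ³ → ℝ², rank(A) + nullity(A) = 3 (the domain dimension), so dim(ker(T)) = 3 - 2 = 1.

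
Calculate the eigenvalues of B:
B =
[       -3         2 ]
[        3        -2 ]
λ = -5, 0

Solve det(B - λI) = 0. For a 2×2 matrix the characteristic equation is λ² - (trace)λ + det = 0.
trace(B) = a + d = -3 - 2 = -5.
det(B) = a*d - b*c = (-3)*(-2) - (2)*(3) = 6 - 6 = 0.
Characteristic equation: λ² - (-5)λ + (0) = 0.
Discriminant = (-5)² - 4*(0) = 25 - 0 = 25.
λ = (-5 ± √25) / 2 = (-5 ± 5) / 2 = -5, 0.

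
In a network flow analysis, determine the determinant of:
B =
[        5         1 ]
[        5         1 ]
det(B) = 0

For a 2×2 matrix [[a, b], [c, d]], det = a*d - b*c.
det(B) = (5)*(1) - (1)*(5) = 5 - 5 = 0.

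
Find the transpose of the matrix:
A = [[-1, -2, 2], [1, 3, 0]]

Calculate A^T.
[[-1, 1], [-2, 3], [2, 0]]

The transpose sends entry (i,j) to (j,i); rows become columns.
Row 0 of A: [-1, -2, 2] -> column 0 of A^T.
Row 1 of A: [1, 3, 0] -> column 1 of A^T.
A^T = [[-1, 1], [-2, 3], [2, 0]]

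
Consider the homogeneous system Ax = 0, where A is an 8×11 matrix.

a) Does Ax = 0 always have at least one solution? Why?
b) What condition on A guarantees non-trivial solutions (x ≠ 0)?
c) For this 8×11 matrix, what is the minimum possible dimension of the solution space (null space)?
a) Yes, x = 0 is always a solution. b) When A has linearly dependent columns (rank < n). c) Minimum nullity = 3.

a) x = 0 satisfies A·0 = 0, so the zero vector is always a solution.
b) Non-trivial solutions exist iff the columns of A are linearly dependent, equivalently rank(A) < n (the number of columns).
c) By rank-nullity, rank(A) + nullity(A) = n = 11. Since A has only 8 rows, rank(A) ≤ 8, so nullity(A) ≥ 11 - 8 = 3.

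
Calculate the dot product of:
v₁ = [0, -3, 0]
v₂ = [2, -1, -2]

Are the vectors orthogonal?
3, No

The dot product is the sum of products of corresponding components.
v₁·v₂ = (0)*(2) + (-3)*(-1) + (0)*(-2) = 0 + 3 + 0 = 3.
Two vectors are orthogonal iff their dot product is 0; here the dot product is 3, so the vectors are not orthogonal.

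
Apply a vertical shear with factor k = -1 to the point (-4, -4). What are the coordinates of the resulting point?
(-4, 0)

Shear matrix for vertical shear with factor k = -1:
[[1, 0], [-1, 1]]
Result: (-4, -4) → (-4, 0)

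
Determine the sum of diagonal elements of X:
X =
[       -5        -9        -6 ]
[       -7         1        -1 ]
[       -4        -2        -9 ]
tr(X) = -5 + 1 - 9 = -13

The trace of a square matrix is the sum of its diagonal entries.
Diagonal entries of X: X[0][0] = -5, X[1][1] = 1, X[2][2] = -9.
tr(X) = -5 + 1 - 9 = -13.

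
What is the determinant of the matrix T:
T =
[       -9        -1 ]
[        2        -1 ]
det(T) = 11

For a 2×2 matrix [[a, b], [c, d]], det = a*d - b*c.
det(T) = (-9)*(-1) - (-1)*(2) = 9 + 2 = 11.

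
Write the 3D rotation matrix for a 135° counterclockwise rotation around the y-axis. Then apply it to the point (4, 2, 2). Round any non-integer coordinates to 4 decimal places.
R = [[-√2/2, 0, √2/2], [0, 1, 0], [-√2/2, 0, -√2/2]]; R·(4, 2, 2) = (-1.4142, 2.0000, -4.2426)

Rotation matrix for 135° around y-axis:
cos(135°) = -√2/2, sin(135°) = √2/2
R = [[-√2/2, 0, √2/2], [0, 1, 0], [-√2/2, 0, -√2/2]]
Apply to (4, 2, 2): R·[4, 2, 2]ᵀ = (-1.4142, 2.0000, -4.2426)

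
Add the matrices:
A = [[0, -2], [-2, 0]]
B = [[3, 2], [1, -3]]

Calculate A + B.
[[3, 0], [-1, -3]]

Add corresponding elements:
(0)+(3)=3
(-2)+(2)=0
(-2)+(1)=-1
(0)+(-3)=-3
A + B = [[3, 0], [-1, -3]]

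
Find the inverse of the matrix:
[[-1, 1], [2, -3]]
[[-3, -1], [-2, -1]]

For [[a,b],[c,d]], inverse = (1/det)·[[d,-b],[-c,a]]
det = -1·-3 - 1·2 = 1
Inverse = (1/1)·[[-3, -1], [-2, -1]]
        = [[-3, -1], [-2, -1]]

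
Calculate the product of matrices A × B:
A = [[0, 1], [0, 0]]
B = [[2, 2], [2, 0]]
[[2, 0], [0, 0]]

Matrix multiplication:
C[0][0] = 0×2 + 1×2 = 2
C[0][1] = 0×2 + 1×0 = 0
C[1][0] = 0×2 + 0×2 = 0
C[1][1] = 0×2 + 0×0 = 0
Result: [[2, 0], [0, 0]]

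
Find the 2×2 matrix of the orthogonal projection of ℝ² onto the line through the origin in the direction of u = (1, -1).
[[1/2, -1/2], [-1/2, 1/2]]

The orthogonal projection onto the line spanned by a nonzero vector u = (a, b) has matrix P = (u uᵀ) / (uᵀ u) = (1/(a² + b²)) · [[a², ab], [ab, b²]].
Here u = (1, -1), so a² + b² = 1 + 1 = 2.
P = (1/2) · [[1, -1], [-1, 1]] = [[1/2, -1/2], [-1/2, 1/2]].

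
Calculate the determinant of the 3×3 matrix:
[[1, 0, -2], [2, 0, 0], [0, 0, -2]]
0

Expansion along first row:
det = 1·det([[0,0],[0,-2]]) - 0·det([[2,0],[0,-2]]) + -2·det([[2,0],[0,0]])
    = 1·(0·-2 - 0·0) - 0·(2·-2 - 0·0) + -2·(2·0 - 0·0)
    = 1·0 - 0·-4 + -2·0
    = 0 + 0 + 0 = 0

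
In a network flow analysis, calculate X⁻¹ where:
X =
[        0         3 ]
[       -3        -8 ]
det(X) = 9
X⁻¹ =
[     -8/9      -1/3 ]
[      1/3         0 ]

For a 2×2 matrix X = [[a, b], [c, d]] with det(X) ≠ 0, X⁻¹ = (1/det(X)) * [[d, -b], [-c, a]].
det(X) = (0)*(-8) - (3)*(-3) = 0 + 9 = 9.
X⁻¹ = (1/9) * [[-8, -3], [3, 0]].
Dividing each entry by 9 and reducing:
X⁻¹ =
[     -8/9      -1/3 ]
[      1/3         0 ]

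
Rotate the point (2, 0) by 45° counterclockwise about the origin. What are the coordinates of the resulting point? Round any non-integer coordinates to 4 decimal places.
(1.4142, 1.4142)

Rotation matrix R(θ) = [[cos θ, -sin θ], [sin θ, cos θ]]; for θ = 45°:
R = [[√2/2, -√2/2], [√2/2, √2/2]]
Result: R × [2, 0]ᵀ = [√2/2·2 + (-√2/2)·0, √2/2·2 + (√2/2)·0]ᵀ = (1.4142, 1.4142)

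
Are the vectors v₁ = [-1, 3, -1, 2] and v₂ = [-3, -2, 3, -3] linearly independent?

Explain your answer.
Yes, linearly independent

Two vectors are linearly dependent iff one is a scalar multiple of the other.
No single scalar k satisfies v₂ = k·v₁ (the ratios of corresponding entries disagree), so v₁ and v₂ are linearly independent.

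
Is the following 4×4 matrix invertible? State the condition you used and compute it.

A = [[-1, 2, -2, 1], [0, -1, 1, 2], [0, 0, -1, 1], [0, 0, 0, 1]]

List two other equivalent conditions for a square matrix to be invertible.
Yes, invertible; det(A) = -1 ≠ 0. Equivalent conditions: rank(A) = 4; Ax = 0 has only the trivial solution; 0 is not an eigenvalue; the columns of A are linearly independent.

To check invertibility, compute det(A).
The given matrix is triangular, so det(A) equals the product of its diagonal entries = -1 ≠ 0.
Since det(A) ≠ 0, A is invertible.
Equivalent conditions for a square matrix A to be invertible:
- rank(A) = 4 (full rank).
- The homogeneous system Ax = 0 has only the trivial solution x = 0.
- 0 is not an eigenvalue of A.
- The columns (equivalently rows) of A are linearly independent.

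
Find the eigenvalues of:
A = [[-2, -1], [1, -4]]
λ = -3, -3

Solve det(A - λI) = 0. For a 2×2 matrix this is λ² - (trace)λ + det = 0.
trace(A) = -2 - 4 = -6.
det(A) = (-2)*(-4) - (-1)*(1) = 8 + 1 = 9.
Characteristic equation: λ² - (-6)λ + (9) = 0.
Discriminant: (-6)² - 4*(9) = 36 - 36 = 0.
Roots: λ = (-6 ± √0) / 2 = -3, -3.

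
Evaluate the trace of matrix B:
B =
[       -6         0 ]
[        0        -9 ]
tr(B) = -6 - 9 = -15

The trace of a square matrix is the sum of its diagonal entries.
Diagonal entries of B: B[0][0] = -6, B[1][1] = -9.
tr(B) = -6 - 9 = -15.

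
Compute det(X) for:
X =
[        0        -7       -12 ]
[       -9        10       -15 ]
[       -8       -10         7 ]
det(X) = -3321

Expand along row 0 (cofactor expansion): det(X) = a*(e*i - f*h) - b*(d*i - f*g) + c*(d*h - e*g), where the 3×3 is [[a, b, c], [d, e, f], [g, h, i]].
Minor M_00 = (10)*(7) - (-15)*(-10) = 70 - 150 = -80.
Minor M_01 = (-9)*(7) - (-15)*(-8) = -63 - 120 = -183.
Minor M_02 = (-9)*(-10) - (10)*(-8) = 90 + 80 = 170.
det(X) = (0)*(-80) - (-7)*(-183) + (-12)*(170) = 0 - 1281 - 2040 = -3321.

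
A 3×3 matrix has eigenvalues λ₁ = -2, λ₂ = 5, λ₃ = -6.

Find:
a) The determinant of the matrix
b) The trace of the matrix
det = 60, trace = -3

Two standard eigenvalue identities:
- det(A) equals the product of the eigenvalues (counted with multiplicity).
- trace(A) equals the sum of the eigenvalues.
det(A) = (-2)*(5)*(-6) = 60.
trace(A) = -2 + 5 - 6 = -3.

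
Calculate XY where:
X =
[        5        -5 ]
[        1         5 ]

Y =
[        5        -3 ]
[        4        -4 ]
XY =
[        5         5 ]
[       25       -23 ]

Matrix multiplication: (XY)[i][j] = sum over k of X[i][k] * Y[k][j].
  (XY)[0][0] = (5)*(5) + (-5)*(4) = 5
  (XY)[0][1] = (5)*(-3) + (-5)*(-4) = 5
  (XY)[1][0] = (1)*(5) + (5)*(4) = 25
  (XY)[1][1] = (1)*(-3) + (5)*(-4) = -23
XY =
[        5         5 ]
[       25       -23 ]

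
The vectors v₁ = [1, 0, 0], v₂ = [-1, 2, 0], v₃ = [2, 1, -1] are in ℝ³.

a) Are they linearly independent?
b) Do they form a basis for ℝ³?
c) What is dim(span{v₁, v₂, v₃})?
Yes independent, yes basis, dim = 3

Stack v₁, v₂, v₃ as rows of a 3×3 matrix.
[[1, 0, 0]; [-1, 2, 0]; [2, 1, -1]] is already lower triangular with nonzero diagonal entries (1, 2, -1), so its determinant is the product of the diagonal entries, det = (1)·(2)·(-1) = -2 ≠ 0, and the rows are linearly independent.
Three linearly independent vectors in ℝ³ form a basis for ℝ³, so dim(span{v₁,v₂,v₃}) = 3.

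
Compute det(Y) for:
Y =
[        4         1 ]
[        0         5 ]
det(Y) = 20

For a 2×2 matrix [[a, b], [c, d]], det = a*d - b*c.
det(Y) = (4)*(5) - (1)*(0) = 20 - 0 = 20.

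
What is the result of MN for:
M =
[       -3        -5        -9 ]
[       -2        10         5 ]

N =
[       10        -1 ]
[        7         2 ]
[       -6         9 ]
MN =
[      -11       -88 ]
[       20        67 ]

Matrix multiplication: (MN)[i][j] = sum over k of M[i][k] * N[k][j].
  (MN)[0][0] = (-3)*(10) + (-5)*(7) + (-9)*(-6) = -11
  (MN)[0][1] = (-3)*(-1) + (-5)*(2) + (-9)*(9) = -88
  (MN)[1][0] = (-2)*(10) + (10)*(7) + (5)*(-6) = 20
  (MN)[1][1] = (-2)*(-1) + (10)*(2) + (5)*(9) = 67
MN =
[      -11       -88 ]
[       20        67 ]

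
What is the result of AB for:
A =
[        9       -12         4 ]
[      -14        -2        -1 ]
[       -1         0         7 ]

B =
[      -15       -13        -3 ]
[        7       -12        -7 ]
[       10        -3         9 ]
AB =
[     -179        15        93 ]
[      186       209        47 ]
[       85        -8        66 ]

Matrix multiplication: (AB)[i][j] = sum over k of A[i][k] * B[k][j].
  (AB)[0][0] = (9)*(-15) + (-12)*(7) + (4)*(10) = -179
  (AB)[0][1] = (9)*(-13) + (-12)*(-12) + (4)*(-3) = 15
  (AB)[0][2] = (9)*(-3) + (-12)*(-7) + (4)*(9) = 93
  (AB)[1][0] = (-14)*(-15) + (-2)*(7) + (-1)*(10) = 186
  (AB)[1][1] = (-14)*(-13) + (-2)*(-12) + (-1)*(-3) = 209
  (AB)[1][2] = (-14)*(-3) + (-2)*(-7) + (-1)*(9) = 47
  (AB)[2][0] = (-1)*(-15) + (0)*(7) + (7)*(10) = 85
  (AB)[2][1] = (-1)*(-13) + (0)*(-12) + (7)*(-3) = -8
  (AB)[2][2] = (-1)*(-3) + (0)*(-7) + (7)*(9) = 66
AB =
[     -179        15        93 ]
[      186       209        47 ]
[       85        -8        66 ]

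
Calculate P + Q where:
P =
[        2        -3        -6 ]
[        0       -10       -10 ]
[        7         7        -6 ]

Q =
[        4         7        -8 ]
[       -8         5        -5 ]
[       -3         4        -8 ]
P + Q =
[        6         4       -14 ]
[       -8        -5       -15 ]
[        4        11       -14 ]

Matrix addition is elementwise: (P+Q)[i][j] = P[i][j] + Q[i][j].
  (P+Q)[0][0] = (2) + (4) = 6
  (P+Q)[0][1] = (-3) + (7) = 4
  (P+Q)[0][2] = (-6) + (-8) = -14
  (P+Q)[1][0] = (0) + (-8) = -8
  (P+Q)[1][1] = (-10) + (5) = -5
  (P+Q)[1][2] = (-10) + (-5) = -15
  (P+Q)[2][0] = (7) + (-3) = 4
  (P+Q)[2][1] = (7) + (4) = 11
  (P+Q)[2][2] = (-6) + (-8) = -14
P + Q =
[        6         4       -14 ]
[       -8        -5       -15 ]
[        4        11       -14 ]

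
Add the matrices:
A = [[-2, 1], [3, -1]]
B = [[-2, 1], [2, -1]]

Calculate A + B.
[[-4, 2], [5, -2]]

Add corresponding elements:
(-2)+(-2)=-4
(1)+(1)=2
(3)+(2)=5
(-1)+(-1)=-2
A + B = [[-4, 2], [5, -2]]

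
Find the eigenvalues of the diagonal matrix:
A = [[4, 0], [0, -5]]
λ₁ = 4, λ₂ = -5

The characteristic polynomial of A is det(A - λI) = (4 - λ)(-5 - λ) = 0.
The roots are λ = 4 and λ = -5, so the eigenvalues are the diagonal entries.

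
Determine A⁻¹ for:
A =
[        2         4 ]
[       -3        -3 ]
det(A) = 6
A⁻¹ =
[     -1/2      -2/3 ]
[      1/2       1/3 ]

For a 2×2 matrix A = [[a, b], [c, d]] with det(A) ≠ 0, A⁻¹ = (1/det(A)) * [[d, -b], [-c, a]].
det(A) = (2)*(-3) - (4)*(-3) = -6 + 12 = 6.
A⁻¹ = (1/6) * [[-3, -4], [3, 2]].
Dividing each entry by 6 and reducing:
A⁻¹ =
[     -1/2      -2/3 ]
[      1/2       1/3 ]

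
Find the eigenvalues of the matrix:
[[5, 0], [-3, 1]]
λ = 1 and λ = 5

Characteristic equation: det(A - λI) = 0
λ² - (trace)λ + (det) = 0
λ² - (6)λ + (5) = 0
λ² - 6λ + 5 = 0
Solving: λ = 1, 5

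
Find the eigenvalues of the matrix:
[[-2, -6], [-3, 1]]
λ = -5 and λ = 4

Characteristic equation: det(A - λI) = 0
λ² - (trace)λ + (det) = 0
λ² - (-1)λ + (-20) = 0
λ² + 1λ - 20 = 0
Solving: λ = -5, 4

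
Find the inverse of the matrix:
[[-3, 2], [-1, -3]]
[[-3/11, -2/11], [1/11, -3/11]]

For [[a,b],[c,d]], inverse = (1/det)·[[d,-b],[-c,a]]
det = -3·-3 - 2·-1 = 11
Inverse = (1/11)·[[-3, -2], [1, -3]]
        = [[-3/11, -2/11], [1/11, -3/11]]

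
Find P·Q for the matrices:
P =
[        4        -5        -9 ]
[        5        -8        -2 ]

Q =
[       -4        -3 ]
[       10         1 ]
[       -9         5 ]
PQ =
[       15       -62 ]
[      -82       -33 ]

Matrix multiplication: (PQ)[i][j] = sum over k of P[i][k] * Q[k][j].
  (PQ)[0][0] = (4)*(-4) + (-5)*(10) + (-9)*(-9) = 15
  (PQ)[0][1] = (4)*(-3) + (-5)*(1) + (-9)*(5) = -62
  (PQ)[1][0] = (5)*(-4) + (-8)*(10) + (-2)*(-9) = -82
  (PQ)[1][1] = (5)*(-3) + (-8)*(1) + (-2)*(5) = -33
PQ =
[       15       -62 ]
[      -82       -33 ]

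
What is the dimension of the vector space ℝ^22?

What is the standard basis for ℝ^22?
Dimension = 22; standard basis = {e_1, e_2, e_3, …, e_22}

ℝ^22 is the space of 22-tuples of real numbers; its dimension is 22.
The standard basis consists of 22 vectors: e_1, e_2, e_3, …, e_22, where e_i is the vector with 1 in position i and 0 elsewhere.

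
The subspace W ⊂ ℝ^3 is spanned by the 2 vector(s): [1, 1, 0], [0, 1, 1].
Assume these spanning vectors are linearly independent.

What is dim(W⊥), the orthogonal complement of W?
dim(W⊥) = 1

For any subspace W of ℝ^n, dim(W) + dim(W⊥) = n (the whole-space dimension).
Here the given 2 vectors are linearly independent, so dim(W) = 2.
Thus dim(W⊥) = n - dim(W) = 3 - 2 = 1.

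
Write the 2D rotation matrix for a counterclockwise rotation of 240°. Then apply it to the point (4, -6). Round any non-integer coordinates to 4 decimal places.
R = [[-1/2, √3/2], [-√3/2, -1/2]]; R·(4, -6) = (-7.1962, -0.4641)

Rotation matrix formula: R(θ) = [[cos θ, -sin θ], [sin θ, cos θ]]
For θ = 240°:
cos(240°) = -1/2
sin(240°) = -√3/2
R = [[-1/2, √3/2], [-√3/2, -1/2]]
Apply to (4, -6): [-1/2·4 + (√3/2)·-6, -√3/2·4 + -1/2·-6] = (-7.1962, -0.4641)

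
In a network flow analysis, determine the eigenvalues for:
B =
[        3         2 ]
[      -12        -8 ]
λ = -5, 0

Solve det(B - λI) = 0. For a 2×2 matrix the characteristic equation is λ² - (trace)λ + det = 0.
trace(B) = a + d = 3 - 8 = -5.
det(B) = a*d - b*c = (3)*(-8) - (2)*(-12) = -24 + 24 = 0.
Characteristic equation: λ² - (-5)λ + (0) = 0.
Discriminant = (-5)² - 4*(0) = 25 - 0 = 25.
λ = (-5 ± √25) / 2 = (-5 ± 5) / 2 = -5, 0.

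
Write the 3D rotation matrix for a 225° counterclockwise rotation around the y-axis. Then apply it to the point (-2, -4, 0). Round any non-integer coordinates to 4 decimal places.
R = [[-√2/2, 0, -√2/2], [0, 1, 0], [√2/2, 0, -√2/2]]; R·(-2, -4, 0) = (1.4142, -4.0000, -1.4142)

Rotation matrix for 225° around y-axis:
cos(225°) = -√2/2, sin(225°) = -√2/2
R = [[-√2/2, 0, -√2/2], [0, 1, 0], [√2/2, 0, -√2/2]]
Apply to (-2, -4, 0): R·[-2, -4, 0]ᵀ = (1.4142, -4.0000, -1.4142)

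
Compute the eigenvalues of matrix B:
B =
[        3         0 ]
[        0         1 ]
λ = 1, 3

Solve det(B - λI) = 0. For a 2×2 matrix the characteristic equation is λ² - (trace)λ + det = 0.
trace(B) = a + d = 3 + 1 = 4.
det(B) = a*d - b*c = (3)*(1) - (0)*(0) = 3 - 0 = 3.
Characteristic equation: λ² - (4)λ + (3) = 0.
Discriminant = (4)² - 4*(3) = 16 - 12 = 4.
λ = (4 ± √4) / 2 = (4 ± 2) / 2 = 1, 3.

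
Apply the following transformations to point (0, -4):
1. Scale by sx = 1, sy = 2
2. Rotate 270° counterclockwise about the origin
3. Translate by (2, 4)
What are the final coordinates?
(-6, 4)

Step 1: Scale → (0, -8)
Step 2: Rotate 270° → (-8, 0)
Step 3: Translate → (-6, 4)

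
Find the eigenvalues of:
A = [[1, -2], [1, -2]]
λ = -1, 0

Solve det(A - λI) = 0. For a 2×2 matrix this is λ² - (trace)λ + det = 0.
trace(A) = 1 - 2 = -1.
det(A) = (1)*(-2) - (-2)*(1) = -2 + 2 = 0.
Characteristic equation: λ² - (-1)λ + (0) = 0.
Discriminant: (-1)² - 4*(0) = 1 - 0 = 1.
Roots: λ = (-1 ± √1) / 2 = -1, 0.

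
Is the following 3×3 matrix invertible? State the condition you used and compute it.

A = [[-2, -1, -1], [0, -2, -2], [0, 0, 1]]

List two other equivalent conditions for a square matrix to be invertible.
Yes, invertible; det(A) = 4 ≠ 0. Equivalent conditions: rank(A) = 3; Ax = 0 has only the trivial solution; 0 is not an eigenvalue; the columns of A are linearly independent.

To check invertibility, compute det(A).
The given matrix is triangular, so det(A) equals the product of its diagonal entries = 4 ≠ 0.
Since det(A) ≠ 0, A is invertible.
Equivalent conditions for a square matrix A to be invertible:
- rank(A) = 3 (full rank).
- The homogeneous system Ax = 0 has only the trivial solution x = 0.
- 0 is not an eigenvalue of A.
- The columns (equivalently rows) of A are linearly independent.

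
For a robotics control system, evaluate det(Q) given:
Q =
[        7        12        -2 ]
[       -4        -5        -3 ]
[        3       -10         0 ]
det(Q) = -428

Expand along row 0 (cofactor expansion): det(Q) = a*(e*i - f*h) - b*(d*i - f*g) + c*(d*h - e*g), where the 3×3 is [[a, b, c], [d, e, f], [g, h, i]].
Minor M_00 = (-5)*(0) - (-3)*(-10) = 0 - 30 = -30.
Minor M_01 = (-4)*(0) - (-3)*(3) = 0 + 9 = 9.
Minor M_02 = (-4)*(-10) - (-5)*(3) = 40 + 15 = 55.
det(Q) = (7)*(-30) - (12)*(9) + (-2)*(55) = -210 - 108 - 110 = -428.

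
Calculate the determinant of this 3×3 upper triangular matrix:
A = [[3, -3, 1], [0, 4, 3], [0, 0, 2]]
24

The determinant of a triangular matrix is the product of its diagonal entries (the off-diagonal entries above the diagonal do not affect it).
det(A) = (3) * (4) * (2) = 24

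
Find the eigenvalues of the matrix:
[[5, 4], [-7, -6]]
λ = -2 and λ = 1

Characteristic equation: det(A - λI) = 0
λ² - (trace)λ + (det) = 0
λ² - (-1)λ + (-2) = 0
λ² + 1λ - 2 = 0
Solving: λ = -2, 1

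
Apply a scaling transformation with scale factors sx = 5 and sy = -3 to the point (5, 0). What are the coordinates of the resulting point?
(25, 0)

Scaling matrix:
[[5, 0], [0, -3]]
Result: (5 × 5, 0 × -3) = (25, 0)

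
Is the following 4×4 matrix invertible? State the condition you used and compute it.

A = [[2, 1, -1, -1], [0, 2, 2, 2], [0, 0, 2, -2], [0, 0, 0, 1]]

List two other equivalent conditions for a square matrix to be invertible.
Yes, invertible; det(A) = 8 ≠ 0. Equivalent conditions: rank(A) = 4; Ax = 0 has only the trivial solution; 0 is not an eigenvalue; the columns of A are linearly independent.

To check invertibility, compute det(A).
The given matrix is triangular, so det(A) equals the product of its diagonal entries = 8 ≠ 0.
Since det(A) ≠ 0, A is invertible.
Equivalent conditions for a square matrix A to be invertible:
- rank(A) = 4 (full rank).
- The homogeneous system Ax = 0 has only the trivial solution x = 0.
- 0 is not an eigenvalue of A.
- The columns (equivalently rows) of A are linearly independent.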